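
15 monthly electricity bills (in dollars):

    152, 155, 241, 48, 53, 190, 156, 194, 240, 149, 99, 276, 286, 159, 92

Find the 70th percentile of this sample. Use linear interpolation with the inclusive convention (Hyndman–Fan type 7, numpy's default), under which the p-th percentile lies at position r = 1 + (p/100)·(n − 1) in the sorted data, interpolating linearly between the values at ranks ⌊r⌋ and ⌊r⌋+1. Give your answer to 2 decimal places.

Sorted: 48, 53, 92, 99, 149, 152, 155, 156, 159, 190, 194, 240, 241, 276, 286.
n = 15.
r = 1 + (70/100)·(15 − 1) = 1 + 9.8 = 10.8.
Rank 10 is 190 and rank 11 is 194.
Interpolate: 190 + 0.8·(194 − 190) = 190 + 0.8·4 = 193.2.

193.20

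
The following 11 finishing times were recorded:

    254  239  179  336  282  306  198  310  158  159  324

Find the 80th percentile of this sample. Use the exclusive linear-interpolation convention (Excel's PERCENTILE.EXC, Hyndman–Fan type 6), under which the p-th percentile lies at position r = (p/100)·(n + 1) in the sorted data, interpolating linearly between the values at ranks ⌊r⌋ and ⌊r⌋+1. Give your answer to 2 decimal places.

Sorted: 158, 159, 179, 198, 239, 254, 282, 306, 310, 324, 336.
n = 11.
r = (80/100)·(11 + 1) = 9.6.
Rank 9 is 310 and rank 10 is 324.
Interpolate: 310 + 0.6·(324 − 310) = 310 + 0.6·14 = 318.4.

318.40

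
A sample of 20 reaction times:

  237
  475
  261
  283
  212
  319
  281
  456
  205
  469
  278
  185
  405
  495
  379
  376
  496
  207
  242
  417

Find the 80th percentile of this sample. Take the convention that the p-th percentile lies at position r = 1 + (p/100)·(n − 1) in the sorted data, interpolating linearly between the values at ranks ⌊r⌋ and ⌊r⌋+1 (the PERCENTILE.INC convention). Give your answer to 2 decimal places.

Sorted: 185, 205, 207, 212, 237, 242, 261, 278, 281, 283, 319, 376, 379, 405, 417, 456, 469, 475, 495, 496.
n = 20.
r = 1 + (80/100)·(20 − 1) = 1 + 15.2 = 16.2.
Rank 16 is 456 and rank 17 is 469.
Interpolate: 456 + 0.2·(469 − 456) = 456 + 0.2·13 = 458.6.

458.60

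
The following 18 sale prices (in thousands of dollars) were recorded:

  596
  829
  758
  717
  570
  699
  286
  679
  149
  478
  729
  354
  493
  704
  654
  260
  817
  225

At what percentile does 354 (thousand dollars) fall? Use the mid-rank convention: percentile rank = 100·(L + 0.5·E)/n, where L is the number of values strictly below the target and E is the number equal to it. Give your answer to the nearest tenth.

Sorted: 149, 225, 260, 286, 354, 478, 493, 570, 596, 654, 679, 699, 704, 717, 729, 758, 817, 829.
Count below 354: L = 4; count equal: E = 1; n = 18.
Percentile rank = 100·(4 + 0.5·1)/18 = 100·4.5/18 = 25.

25.0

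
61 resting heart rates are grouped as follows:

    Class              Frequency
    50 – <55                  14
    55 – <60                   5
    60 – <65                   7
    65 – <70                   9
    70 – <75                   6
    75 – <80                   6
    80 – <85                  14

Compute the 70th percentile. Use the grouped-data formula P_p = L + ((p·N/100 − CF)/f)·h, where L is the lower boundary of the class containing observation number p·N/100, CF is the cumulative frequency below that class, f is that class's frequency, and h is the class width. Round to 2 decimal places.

N = 61; target position k = 70/100 · 61 = 42.7.
Cumulative frequencies: 14, 19, 26, 35, 41, 47, 61.
Observation 42.7 falls in the class 75 – <80.
L = 75, CF = 41, f = 6, h = 5.
P70 = 75 + ((42.7 − 41)/6)·5 = 75 + 1.41667 = 76.4167.

76.42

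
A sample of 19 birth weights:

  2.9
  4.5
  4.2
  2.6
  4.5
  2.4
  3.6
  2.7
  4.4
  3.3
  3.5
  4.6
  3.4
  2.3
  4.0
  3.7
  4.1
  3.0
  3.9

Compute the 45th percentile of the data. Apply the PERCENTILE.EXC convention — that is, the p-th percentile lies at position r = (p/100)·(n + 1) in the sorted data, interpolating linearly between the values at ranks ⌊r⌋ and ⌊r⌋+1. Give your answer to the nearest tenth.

Sorted: 2.3, 2.4, 2.6, 2.7, 2.9, 3.0, 3.3, 3.4, 3.5, 3.6, 3.7, 3.9, 4.0, 4.1, 4.2, 4.4, 4.5, 4.5, 4.6.
n = 19.
r = (45/100)·(19 + 1) = 9.
r is an integer, so P45 is the value at rank 9: 3.5.

3.5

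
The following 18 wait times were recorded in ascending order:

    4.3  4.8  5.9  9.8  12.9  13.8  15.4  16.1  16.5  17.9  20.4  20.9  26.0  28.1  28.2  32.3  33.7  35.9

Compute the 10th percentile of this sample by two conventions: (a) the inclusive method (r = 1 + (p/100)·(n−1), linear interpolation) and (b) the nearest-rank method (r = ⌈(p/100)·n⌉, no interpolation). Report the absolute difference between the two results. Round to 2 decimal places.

0.77

n = 18.
(a) r = 2.7; between ranks 2 (4.8) and 3 (5.9): 5.57.
(b) the nearest-rank method: rank 2 → 4.8.
|5.57 − 4.8| = 0.77.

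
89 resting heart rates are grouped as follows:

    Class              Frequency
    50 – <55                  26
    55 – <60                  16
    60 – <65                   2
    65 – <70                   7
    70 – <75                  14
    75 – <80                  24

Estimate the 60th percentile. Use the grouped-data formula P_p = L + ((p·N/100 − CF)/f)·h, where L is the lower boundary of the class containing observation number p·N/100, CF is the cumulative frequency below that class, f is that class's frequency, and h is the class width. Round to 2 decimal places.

70.86

N = 89; target position k = 60/100 · 89 = 53.4.
Cumulative frequencies: 26, 42, 44, 51, 65, 89.
Observation 53.4 falls in the class 70 – <75.
L = 70, CF = 51, f = 14, h = 5.
P60 = 70 + ((53.4 − 51)/14)·5 = 70 + 0.857143 = 70.8571.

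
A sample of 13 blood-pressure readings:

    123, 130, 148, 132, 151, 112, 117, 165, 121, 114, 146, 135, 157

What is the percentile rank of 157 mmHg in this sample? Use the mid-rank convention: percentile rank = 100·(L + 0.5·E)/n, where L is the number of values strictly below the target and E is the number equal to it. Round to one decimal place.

88.5

Sorted: 112, 114, 117, 121, 123, 130, 132, 135, 146, 148, 151, 157, 165.
Count below 157: L = 11; count equal: E = 1; n = 13.
Percentile rank = 100·(11 + 0.5·1)/13 = 100·11.5/13 = 88.46.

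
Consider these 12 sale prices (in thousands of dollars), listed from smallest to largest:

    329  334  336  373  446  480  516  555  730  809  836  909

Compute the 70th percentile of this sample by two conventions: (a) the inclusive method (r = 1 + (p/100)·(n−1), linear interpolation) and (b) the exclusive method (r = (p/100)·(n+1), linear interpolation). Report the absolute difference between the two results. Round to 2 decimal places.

n = 12.
(a) r = 8.7; between ranks 8 (555) and 9 (730): 677.5.
(b) r = 9.1; between ranks 9 (730) and 10 (809): 737.9.
|677.5 − 737.9| = 60.4.

60.40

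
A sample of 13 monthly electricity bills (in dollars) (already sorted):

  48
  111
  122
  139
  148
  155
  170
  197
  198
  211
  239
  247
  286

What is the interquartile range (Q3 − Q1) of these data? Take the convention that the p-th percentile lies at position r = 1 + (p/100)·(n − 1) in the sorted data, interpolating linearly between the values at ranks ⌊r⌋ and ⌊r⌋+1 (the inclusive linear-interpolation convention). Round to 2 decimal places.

n = 13.
P25: r = 4 (integer) → 139.
P75: r = 10 (integer) → 211.
Difference: 211 − 139 = 72.

72.00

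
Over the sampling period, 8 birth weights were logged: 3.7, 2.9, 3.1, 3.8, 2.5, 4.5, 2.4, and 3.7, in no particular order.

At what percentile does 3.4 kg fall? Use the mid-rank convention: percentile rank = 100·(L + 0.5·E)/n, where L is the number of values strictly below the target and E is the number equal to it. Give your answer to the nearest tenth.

Sorted: 2.4, 2.5, 2.9, 3.1, 3.7, 3.7, 3.8, 4.5.
Count below 3.4: L = 4; count equal: E = 0; n = 8.
Percentile rank = 100·(4 + 0.5·0)/8 = 100·4/8 = 50.

50.0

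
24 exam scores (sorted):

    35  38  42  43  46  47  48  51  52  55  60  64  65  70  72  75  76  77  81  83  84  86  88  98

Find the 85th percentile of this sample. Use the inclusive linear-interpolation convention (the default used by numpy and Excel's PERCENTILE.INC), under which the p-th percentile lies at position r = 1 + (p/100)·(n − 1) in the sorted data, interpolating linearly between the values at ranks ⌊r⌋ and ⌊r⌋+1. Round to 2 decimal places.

n = 24.
r = 1 + (85/100)·(24 − 1) = 1 + 19.55 = 20.55.
Rank 20 is 83 and rank 21 is 84.
Interpolate: 83 + 0.55·(84 − 83) = 83 + 0.55·1 = 83.55.

83.55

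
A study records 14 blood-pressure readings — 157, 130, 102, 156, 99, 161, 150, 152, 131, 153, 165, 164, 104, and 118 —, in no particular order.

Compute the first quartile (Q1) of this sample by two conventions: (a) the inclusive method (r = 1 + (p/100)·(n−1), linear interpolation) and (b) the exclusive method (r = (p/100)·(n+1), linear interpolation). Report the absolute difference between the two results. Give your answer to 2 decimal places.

6.50

Sorted: 99, 102, 104, 118, 130, 131, 150, 152, 153, 156, 157, 161, 164, 165.
n = 14.
(a) r = 4.25; between ranks 4 (118) and 5 (130): 121.
(b) r = 3.75; between ranks 3 (104) and 4 (118): 114.5.
|121 − 114.5| = 6.5.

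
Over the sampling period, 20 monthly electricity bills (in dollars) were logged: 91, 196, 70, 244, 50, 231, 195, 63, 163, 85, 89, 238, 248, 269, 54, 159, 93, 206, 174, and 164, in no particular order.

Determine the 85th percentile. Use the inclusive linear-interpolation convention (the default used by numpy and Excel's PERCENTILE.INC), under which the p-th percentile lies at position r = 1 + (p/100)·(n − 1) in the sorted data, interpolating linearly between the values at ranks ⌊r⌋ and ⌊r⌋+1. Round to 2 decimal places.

238.90

Sorted: 50, 54, 63, 70, 85, 89, 91, 93, 159, 163, 164, 174, 195, 196, 206, 231, 238, 244, 248, 269.
n = 20.
r = 1 + (85/100)·(20 − 1) = 1 + 16.15 = 17.15.
Rank 17 is 238 and rank 18 is 244.
Interpolate: 238 + 0.15·(244 − 238) = 238 + 0.15·6 = 238.9.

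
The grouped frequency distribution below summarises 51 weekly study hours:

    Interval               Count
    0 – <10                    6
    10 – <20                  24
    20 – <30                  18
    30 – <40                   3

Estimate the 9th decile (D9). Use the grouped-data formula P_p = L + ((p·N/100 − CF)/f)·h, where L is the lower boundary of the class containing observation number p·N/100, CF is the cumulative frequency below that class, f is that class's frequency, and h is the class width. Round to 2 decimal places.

28.83

N = 51; target position k = 90/100 · 51 = 45.9.
Cumulative frequencies: 6, 30, 48, 51.
Observation 45.9 falls in the class 20 – <30.
L = 20, CF = 30, f = 18, h = 10.
P90 = 20 + ((45.9 − 30)/18)·10 = 20 + 8.83333 = 28.8333.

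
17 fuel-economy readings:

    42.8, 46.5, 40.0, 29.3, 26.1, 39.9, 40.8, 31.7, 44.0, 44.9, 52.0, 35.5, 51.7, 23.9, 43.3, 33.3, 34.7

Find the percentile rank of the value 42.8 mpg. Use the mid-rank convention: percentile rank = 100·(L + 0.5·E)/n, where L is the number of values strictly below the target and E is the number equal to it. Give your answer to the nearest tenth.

Sorted: 23.9, 26.1, 29.3, 31.7, 33.3, 34.7, 35.5, 39.9, 40.0, 40.8, 42.8, 43.3, 44.0, 44.9, 46.5, 51.7, 52.0.
Count below 42.8: L = 10; count equal: E = 1; n = 17.
Percentile rank = 100·(10 + 0.5·1)/17 = 100·10.5/17 = 61.76.

61.8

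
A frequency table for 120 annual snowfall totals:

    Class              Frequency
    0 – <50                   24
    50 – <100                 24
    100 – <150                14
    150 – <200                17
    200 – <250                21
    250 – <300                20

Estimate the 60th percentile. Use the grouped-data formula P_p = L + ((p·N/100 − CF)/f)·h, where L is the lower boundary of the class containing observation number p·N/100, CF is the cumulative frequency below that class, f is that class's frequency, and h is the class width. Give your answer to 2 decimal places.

179.41

N = 120; target position k = 60/100 · 120 = 72.
Cumulative frequencies: 24, 48, 62, 79, 100, 120.
Observation 72 falls in the class 150 – <200.
L = 150, CF = 62, f = 17, h = 50.
P60 = 150 + ((72 − 62)/17)·50 = 150 + 29.4118 = 179.412.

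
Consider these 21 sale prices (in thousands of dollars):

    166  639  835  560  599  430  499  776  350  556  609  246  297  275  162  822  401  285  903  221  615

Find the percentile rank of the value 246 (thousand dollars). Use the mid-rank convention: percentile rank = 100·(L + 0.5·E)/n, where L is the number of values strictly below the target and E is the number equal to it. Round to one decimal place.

Sorted: 162, 166, 221, 246, 275, 285, 297, 350, 401, 430, 499, 556, 560, 599, 609, 615, 639, 776, 822, 835, 903.
Count below 246: L = 3; count equal: E = 1; n = 21.
Percentile rank = 100·(3 + 0.5·1)/21 = 100·3.5/21 = 16.67.

16.7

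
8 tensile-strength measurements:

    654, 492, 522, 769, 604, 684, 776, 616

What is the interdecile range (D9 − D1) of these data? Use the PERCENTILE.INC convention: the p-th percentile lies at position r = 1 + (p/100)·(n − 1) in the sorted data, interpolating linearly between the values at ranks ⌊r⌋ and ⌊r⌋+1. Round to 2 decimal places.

258.10

Sorted: 492, 522, 604, 616, 654, 684, 769, 776.
n = 8.
P10: r = 1.7; ranks 1–2 are 492, 522; interpolating gives 513.
P90: r = 7.3; ranks 7–8 are 769, 776; interpolating gives 771.1.
Difference: 771.1 − 513 = 258.1.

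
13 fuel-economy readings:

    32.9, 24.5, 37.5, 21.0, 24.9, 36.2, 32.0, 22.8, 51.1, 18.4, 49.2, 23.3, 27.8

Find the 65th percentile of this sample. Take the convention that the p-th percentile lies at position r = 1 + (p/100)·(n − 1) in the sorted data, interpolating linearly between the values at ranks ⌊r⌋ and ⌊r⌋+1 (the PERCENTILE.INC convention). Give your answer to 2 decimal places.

32.72

Sorted: 18.4, 21.0, 22.8, 23.3, 24.5, 24.9, 27.8, 32.0, 32.9, 36.2, 37.5, 49.2, 51.1.
n = 13.
r = 1 + (65/100)·(13 − 1) = 1 + 7.8 = 8.8.
Rank 8 is 32.0 and rank 9 is 32.9.
Interpolate: 32.0 + 0.8·(32.9 − 32.0) = 32.0 + 0.8·0.9 = 32.72.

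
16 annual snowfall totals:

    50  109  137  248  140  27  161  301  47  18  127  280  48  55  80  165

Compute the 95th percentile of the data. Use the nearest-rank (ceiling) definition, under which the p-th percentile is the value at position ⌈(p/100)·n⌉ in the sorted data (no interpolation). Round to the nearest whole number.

301

Sorted: 18, 27, 47, 48, 50, 55, 80, 109, 127, 137, 140, 161, 165, 248, 280, 301.
n = 16.
Position = ⌈95/100 · 16⌉ = ⌈15.2⌉ = 16.
The value at rank 16 is 301.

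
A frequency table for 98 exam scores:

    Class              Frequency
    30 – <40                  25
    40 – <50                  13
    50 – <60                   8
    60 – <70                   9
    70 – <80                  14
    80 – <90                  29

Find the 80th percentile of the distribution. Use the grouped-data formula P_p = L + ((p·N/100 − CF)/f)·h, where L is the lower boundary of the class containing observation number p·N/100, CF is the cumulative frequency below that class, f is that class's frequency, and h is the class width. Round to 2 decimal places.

83.24

N = 98; target position k = 80/100 · 98 = 78.4.
Cumulative frequencies: 25, 38, 46, 55, 69, 98.
Observation 78.4 falls in the class 80 – <90.
L = 80, CF = 69, f = 29, h = 10.
P80 = 80 + ((78.4 − 69)/29)·10 = 80 + 3.24138 = 83.2414.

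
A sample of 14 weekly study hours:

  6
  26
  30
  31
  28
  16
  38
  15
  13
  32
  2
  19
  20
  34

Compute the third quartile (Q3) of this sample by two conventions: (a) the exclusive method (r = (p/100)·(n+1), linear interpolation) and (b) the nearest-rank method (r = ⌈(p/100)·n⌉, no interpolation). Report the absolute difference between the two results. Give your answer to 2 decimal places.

Sorted: 2, 6, 13, 15, 16, 19, 20, 26, 28, 30, 31, 32, 34, 38.
n = 14.
(a) r = 11.25; between ranks 11 (31) and 12 (32): 31.25.
(b) the nearest-rank method: rank 11 → 31.
|31.25 − 31| = 0.25.

0.25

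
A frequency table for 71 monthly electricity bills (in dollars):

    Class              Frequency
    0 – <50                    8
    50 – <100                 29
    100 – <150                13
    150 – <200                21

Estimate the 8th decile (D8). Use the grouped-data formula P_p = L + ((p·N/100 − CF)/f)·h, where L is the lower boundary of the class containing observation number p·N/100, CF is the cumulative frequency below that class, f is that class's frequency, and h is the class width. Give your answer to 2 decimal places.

N = 71; target position k = 80/100 · 71 = 56.8.
Cumulative frequencies: 8, 37, 50, 71.
Observation 56.8 falls in the class 150 – <200.
L = 150, CF = 50, f = 21, h = 50.
P80 = 150 + ((56.8 − 50)/21)·50 = 150 + 16.1905 = 166.19.

166.19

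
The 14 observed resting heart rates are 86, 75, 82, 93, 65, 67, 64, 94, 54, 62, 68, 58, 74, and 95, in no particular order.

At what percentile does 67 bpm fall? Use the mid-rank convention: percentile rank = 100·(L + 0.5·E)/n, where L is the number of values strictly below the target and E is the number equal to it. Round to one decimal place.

39.3

Sorted: 54, 58, 62, 64, 65, 67, 68, 74, 75, 82, 86, 93, 94, 95.
Count below 67: L = 5; count equal: E = 1; n = 14.
Percentile rank = 100·(5 + 0.5·1)/14 = 100·5.5/14 = 39.29.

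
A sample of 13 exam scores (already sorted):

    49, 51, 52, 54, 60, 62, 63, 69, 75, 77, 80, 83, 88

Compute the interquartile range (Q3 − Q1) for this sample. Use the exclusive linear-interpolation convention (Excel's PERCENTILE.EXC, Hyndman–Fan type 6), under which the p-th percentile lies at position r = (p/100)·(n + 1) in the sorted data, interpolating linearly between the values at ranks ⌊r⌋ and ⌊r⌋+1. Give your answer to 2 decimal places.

25.50

n = 13.
P25: r = 3.5; ranks 3–4 are 52, 54; interpolating gives 53.
P75: r = 10.5; ranks 10–11 are 77, 80; interpolating gives 78.5.
Difference: 78.5 − 53 = 25.5.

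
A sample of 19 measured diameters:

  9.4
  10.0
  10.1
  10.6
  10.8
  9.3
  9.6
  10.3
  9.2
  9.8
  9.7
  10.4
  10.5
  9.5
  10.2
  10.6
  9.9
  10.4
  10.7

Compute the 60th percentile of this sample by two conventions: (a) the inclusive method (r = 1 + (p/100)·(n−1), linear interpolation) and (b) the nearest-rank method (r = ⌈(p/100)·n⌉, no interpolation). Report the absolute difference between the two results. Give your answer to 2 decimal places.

0.02

Sorted: 9.2, 9.3, 9.4, 9.5, 9.6, 9.7, 9.8, 9.9, 10.0, 10.1, 10.2, 10.3, 10.4, 10.4, 10.5, 10.6, 10.6, 10.7, 10.8.
n = 19.
(a) r = 11.8; between ranks 11 (10.2) and 12 (10.3): 10.28.
(b) the nearest-rank method: rank 12 → 10.3.
|10.28 − 10.3| = 0.02.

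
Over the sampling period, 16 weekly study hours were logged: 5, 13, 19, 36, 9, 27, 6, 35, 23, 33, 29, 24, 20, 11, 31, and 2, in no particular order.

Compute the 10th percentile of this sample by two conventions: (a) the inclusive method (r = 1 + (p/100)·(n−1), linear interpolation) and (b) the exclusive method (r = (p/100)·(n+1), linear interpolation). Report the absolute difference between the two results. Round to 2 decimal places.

1.40

Sorted: 2, 5, 6, 9, 11, 13, 19, 20, 23, 24, 27, 29, 31, 33, 35, 36.
n = 16.
(a) r = 2.5; between ranks 2 (5) and 3 (6): 5.5.
(b) r = 1.7; between ranks 1 (2) and 2 (5): 4.1.
|5.5 − 4.1| = 1.4.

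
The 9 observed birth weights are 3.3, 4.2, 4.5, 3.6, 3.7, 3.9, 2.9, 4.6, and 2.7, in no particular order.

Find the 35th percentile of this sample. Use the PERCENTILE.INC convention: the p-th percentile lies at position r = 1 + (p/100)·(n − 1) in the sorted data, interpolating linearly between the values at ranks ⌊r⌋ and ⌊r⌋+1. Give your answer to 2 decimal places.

Sorted: 2.7, 2.9, 3.3, 3.6, 3.7, 3.9, 4.2, 4.5, 4.6.
n = 9.
r = 1 + (35/100)·(9 − 1) = 1 + 2.8 = 3.8.
Rank 3 is 3.3 and rank 4 is 3.6.
Interpolate: 3.3 + 0.8·(3.6 − 3.3) = 3.3 + 0.8·0.3 = 3.54.

3.54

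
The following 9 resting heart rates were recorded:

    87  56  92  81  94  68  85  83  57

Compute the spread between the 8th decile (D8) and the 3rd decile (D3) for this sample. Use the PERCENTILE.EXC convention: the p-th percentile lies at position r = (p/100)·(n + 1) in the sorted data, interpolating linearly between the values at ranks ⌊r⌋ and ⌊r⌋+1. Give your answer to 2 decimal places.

24.00

Sorted: 56, 57, 68, 81, 83, 85, 87, 92, 94.
n = 9.
P30: r = 3 (integer) → 68.
P80: r = 8 (integer) → 92.
Difference: 92 − 68 = 24.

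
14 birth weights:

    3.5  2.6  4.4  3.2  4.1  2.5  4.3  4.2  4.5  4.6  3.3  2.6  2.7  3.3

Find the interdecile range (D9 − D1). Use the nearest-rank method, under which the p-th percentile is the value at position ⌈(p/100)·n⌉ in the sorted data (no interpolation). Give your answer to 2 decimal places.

1.90

Sorted: 2.5, 2.6, 2.6, 2.7, 3.2, 3.3, 3.3, 3.5, 4.1, 4.2, 4.3, 4.4, 4.5, 4.6.
n = 14.
P10: rank ⌈10/100·14⌉ = 2 → 2.6.
P90: rank ⌈90/100·14⌉ = 13 → 4.5.
Difference: 4.5 − 2.6 = 1.9.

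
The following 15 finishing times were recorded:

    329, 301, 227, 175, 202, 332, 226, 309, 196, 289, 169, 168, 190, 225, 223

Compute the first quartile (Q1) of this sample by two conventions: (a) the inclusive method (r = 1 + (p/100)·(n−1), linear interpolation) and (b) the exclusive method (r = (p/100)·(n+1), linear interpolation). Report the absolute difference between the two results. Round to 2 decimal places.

Sorted: 168, 169, 175, 190, 196, 202, 223, 225, 226, 227, 289, 301, 309, 329, 332.
n = 15.
(a) r = 4.5; between ranks 4 (190) and 5 (196): 193.
(b) r = 4 → value at rank 4 = 190.
|193 − 190| = 3.

3.00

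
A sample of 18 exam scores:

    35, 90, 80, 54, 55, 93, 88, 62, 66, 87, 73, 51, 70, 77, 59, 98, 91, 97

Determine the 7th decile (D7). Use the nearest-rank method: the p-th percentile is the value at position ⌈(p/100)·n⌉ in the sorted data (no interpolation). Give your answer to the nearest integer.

88

Sorted: 35, 51, 54, 55, 59, 62, 66, 70, 73, 77, 80, 87, 88, 90, 91, 93, 97, 98.
n = 18.
Position = ⌈70/100 · 18⌉ = ⌈12.6⌉ = 13.
The value at rank 13 is 88.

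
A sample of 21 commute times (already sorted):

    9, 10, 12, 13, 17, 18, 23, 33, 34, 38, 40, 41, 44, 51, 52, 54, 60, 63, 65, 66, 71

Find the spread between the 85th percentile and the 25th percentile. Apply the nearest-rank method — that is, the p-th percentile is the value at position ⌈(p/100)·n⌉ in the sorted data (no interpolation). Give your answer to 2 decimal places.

n = 21.
P25: rank ⌈25/100·21⌉ = 6 → 18.
P85: rank ⌈85/100·21⌉ = 18 → 63.
Difference: 63 − 18 = 45.

45.00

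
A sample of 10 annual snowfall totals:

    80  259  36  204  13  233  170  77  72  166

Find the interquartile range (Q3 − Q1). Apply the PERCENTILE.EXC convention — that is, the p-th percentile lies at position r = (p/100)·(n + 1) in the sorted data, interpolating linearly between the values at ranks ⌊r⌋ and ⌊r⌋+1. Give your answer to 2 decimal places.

Sorted: 13, 36, 72, 77, 80, 166, 170, 204, 233, 259.
n = 10.
P25: r = 2.75; ranks 2–3 are 36, 72; interpolating gives 63.
P75: r = 8.25; ranks 8–9 are 204, 233; interpolating gives 211.25.
Difference: 211.25 − 63 = 148.25.

148.25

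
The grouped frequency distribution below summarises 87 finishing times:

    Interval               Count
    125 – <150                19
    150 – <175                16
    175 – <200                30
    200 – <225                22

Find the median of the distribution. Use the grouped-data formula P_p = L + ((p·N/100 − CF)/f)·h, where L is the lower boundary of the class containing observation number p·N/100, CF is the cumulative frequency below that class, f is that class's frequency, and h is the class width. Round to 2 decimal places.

182.08

N = 87; target position k = 50/100 · 87 = 43.5.
Cumulative frequencies: 19, 35, 65, 87.
Observation 43.5 falls in the class 175 – <200.
L = 175, CF = 35, f = 30, h = 25.
P50 = 175 + ((43.5 − 35)/30)·25 = 175 + 7.08333 = 182.083.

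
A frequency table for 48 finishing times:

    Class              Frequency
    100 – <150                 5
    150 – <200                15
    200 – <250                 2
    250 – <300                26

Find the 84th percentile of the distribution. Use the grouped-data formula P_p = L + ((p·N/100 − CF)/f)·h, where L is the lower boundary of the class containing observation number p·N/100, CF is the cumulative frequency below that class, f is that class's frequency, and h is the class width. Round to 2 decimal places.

N = 48; target position k = 84/100 · 48 = 40.32.
Cumulative frequencies: 5, 20, 22, 48.
Observation 40.32 falls in the class 250 – <300.
L = 250, CF = 22, f = 26, h = 50.
P84 = 250 + ((40.32 − 22)/26)·50 = 250 + 35.2308 = 285.231.

285.23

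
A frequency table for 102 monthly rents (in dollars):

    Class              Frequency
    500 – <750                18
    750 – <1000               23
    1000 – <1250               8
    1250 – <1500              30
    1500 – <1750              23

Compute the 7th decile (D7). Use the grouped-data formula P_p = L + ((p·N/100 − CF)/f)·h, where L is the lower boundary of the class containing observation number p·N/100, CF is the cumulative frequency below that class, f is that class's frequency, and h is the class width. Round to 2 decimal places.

N = 102; target position k = 70/100 · 102 = 71.4.
Cumulative frequencies: 18, 41, 49, 79, 102.
Observation 71.4 falls in the class 1250 – <1500.
L = 1250, CF = 49, f = 30, h = 250.
P70 = 1250 + ((71.4 − 49)/30)·250 = 1250 + 186.667 = 1436.67.

1436.67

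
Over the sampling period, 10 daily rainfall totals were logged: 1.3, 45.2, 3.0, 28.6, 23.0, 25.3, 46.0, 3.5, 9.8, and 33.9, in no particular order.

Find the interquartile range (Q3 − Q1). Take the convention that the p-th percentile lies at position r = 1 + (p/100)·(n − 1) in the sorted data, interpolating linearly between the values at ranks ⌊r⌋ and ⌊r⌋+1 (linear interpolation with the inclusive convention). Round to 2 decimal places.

Sorted: 1.3, 3.0, 3.5, 9.8, 23.0, 25.3, 28.6, 33.9, 45.2, 46.0.
n = 10.
P25: r = 3.25; ranks 3–4 are 3.5, 9.8; interpolating gives 5.075.
P75: r = 7.75; ranks 7–8 are 28.6, 33.9; interpolating gives 32.575.
Difference: 32.575 − 5.075 = 27.5.

27.50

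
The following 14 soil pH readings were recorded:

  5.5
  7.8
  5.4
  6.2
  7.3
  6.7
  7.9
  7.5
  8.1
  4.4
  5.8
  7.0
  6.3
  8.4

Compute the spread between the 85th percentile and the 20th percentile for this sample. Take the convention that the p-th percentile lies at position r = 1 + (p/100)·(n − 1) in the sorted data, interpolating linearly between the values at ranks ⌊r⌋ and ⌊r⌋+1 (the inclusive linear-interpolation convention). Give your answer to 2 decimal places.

2.23

Sorted: 4.4, 5.4, 5.5, 5.8, 6.2, 6.3, 6.7, 7.0, 7.3, 7.5, 7.8, 7.9, 8.1, 8.4.
n = 14.
P20: r = 3.6; ranks 3–4 are 5.5, 5.8; interpolating gives 5.68.
P85: r = 12.05; ranks 12–13 are 7.9, 8.1; interpolating gives 7.91.
Difference: 7.91 − 5.68 = 2.23.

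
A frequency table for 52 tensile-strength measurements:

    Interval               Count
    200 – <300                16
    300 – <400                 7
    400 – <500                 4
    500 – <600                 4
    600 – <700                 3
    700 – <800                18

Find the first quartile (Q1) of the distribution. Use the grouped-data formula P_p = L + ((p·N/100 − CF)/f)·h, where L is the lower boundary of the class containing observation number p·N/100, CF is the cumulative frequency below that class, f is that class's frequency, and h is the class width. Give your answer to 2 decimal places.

N = 52; target position k = 25/100 · 52 = 13.
Cumulative frequencies: 16, 23, 27, 31, 34, 52.
Observation 13 falls in the class 200 – <300.
L = 200, CF = 0, f = 16, h = 100.
P25 = 200 + ((13 − 0)/16)·100 = 200 + 81.25 = 281.25.

281.25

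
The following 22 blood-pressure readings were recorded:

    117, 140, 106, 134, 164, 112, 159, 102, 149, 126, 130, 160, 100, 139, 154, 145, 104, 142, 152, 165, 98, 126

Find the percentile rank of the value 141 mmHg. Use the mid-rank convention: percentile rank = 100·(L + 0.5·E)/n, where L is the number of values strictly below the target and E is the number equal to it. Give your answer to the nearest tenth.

59.1

Sorted: 98, 100, 102, 104, 106, 112, 117, 126, 126, 130, 134, 139, 140, 142, 145, 149, 152, 154, 159, 160, 164, 165.
Count below 141: L = 13; count equal: E = 0; n = 22.
Percentile rank = 100·(13 + 0.5·0)/22 = 100·13/22 = 59.09.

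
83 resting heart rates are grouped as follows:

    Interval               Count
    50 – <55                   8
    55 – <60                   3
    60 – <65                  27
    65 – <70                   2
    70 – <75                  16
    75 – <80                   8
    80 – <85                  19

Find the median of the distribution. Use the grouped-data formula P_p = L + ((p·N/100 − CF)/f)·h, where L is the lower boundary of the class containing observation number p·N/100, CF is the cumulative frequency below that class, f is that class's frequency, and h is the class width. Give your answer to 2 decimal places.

70.47

N = 83; target position k = 50/100 · 83 = 41.5.
Cumulative frequencies: 8, 11, 38, 40, 56, 64, 83.
Observation 41.5 falls in the class 70 – <75.
L = 70, CF = 40, f = 16, h = 5.
P50 = 70 + ((41.5 − 40)/16)·5 = 70 + 0.46875 = 70.4688.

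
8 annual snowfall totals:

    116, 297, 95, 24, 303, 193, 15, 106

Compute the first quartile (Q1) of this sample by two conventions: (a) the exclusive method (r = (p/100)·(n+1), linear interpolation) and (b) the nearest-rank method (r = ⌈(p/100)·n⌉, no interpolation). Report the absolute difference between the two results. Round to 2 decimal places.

Sorted: 15, 24, 95, 106, 116, 193, 297, 303.
n = 8.
(a) r = 2.25; between ranks 2 (24) and 3 (95): 41.75.
(b) the nearest-rank method: rank 2 → 24.
|41.75 − 24| = 17.75.

17.75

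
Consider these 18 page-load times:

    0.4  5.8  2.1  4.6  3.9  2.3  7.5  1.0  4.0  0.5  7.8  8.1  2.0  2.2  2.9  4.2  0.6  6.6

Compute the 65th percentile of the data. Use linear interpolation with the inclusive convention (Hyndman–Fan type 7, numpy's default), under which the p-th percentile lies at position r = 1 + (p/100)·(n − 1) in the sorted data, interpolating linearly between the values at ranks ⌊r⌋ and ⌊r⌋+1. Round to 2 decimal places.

4.22

Sorted: 0.4, 0.5, 0.6, 1.0, 2.0, 2.1, 2.2, 2.3, 2.9, 3.9, 4.0, 4.2, 4.6, 5.8, 6.6, 7.5, 7.8, 8.1.
n = 18.
r = 1 + (65/100)·(18 − 1) = 1 + 11.05 = 12.05.
Rank 12 is 4.2 and rank 13 is 4.6.
Interpolate: 4.2 + 0.05·(4.6 − 4.2) = 4.2 + 0.05·0.4 = 4.22.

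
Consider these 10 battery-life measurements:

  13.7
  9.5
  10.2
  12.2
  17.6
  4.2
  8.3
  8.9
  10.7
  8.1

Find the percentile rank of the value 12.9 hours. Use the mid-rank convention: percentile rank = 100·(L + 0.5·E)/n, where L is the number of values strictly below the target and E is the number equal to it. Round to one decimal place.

Sorted: 4.2, 8.1, 8.3, 8.9, 9.5, 10.2, 10.7, 12.2, 13.7, 17.6.
Count below 12.9: L = 8; count equal: E = 0; n = 10.
Percentile rank = 100·(8 + 0.5·0)/10 = 100·8/10 = 80.

80.0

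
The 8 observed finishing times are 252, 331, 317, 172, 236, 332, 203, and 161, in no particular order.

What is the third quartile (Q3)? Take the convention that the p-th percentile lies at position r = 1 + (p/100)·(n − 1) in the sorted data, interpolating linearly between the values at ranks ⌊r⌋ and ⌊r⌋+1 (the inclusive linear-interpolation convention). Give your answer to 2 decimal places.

320.50

Sorted: 161, 172, 203, 236, 252, 317, 331, 332.
n = 8.
r = 1 + (75/100)·(8 − 1) = 1 + 5.25 = 6.25.
Rank 6 is 317 and rank 7 is 331.
Interpolate: 317 + 0.25·(331 − 317) = 317 + 0.25·14 = 320.5.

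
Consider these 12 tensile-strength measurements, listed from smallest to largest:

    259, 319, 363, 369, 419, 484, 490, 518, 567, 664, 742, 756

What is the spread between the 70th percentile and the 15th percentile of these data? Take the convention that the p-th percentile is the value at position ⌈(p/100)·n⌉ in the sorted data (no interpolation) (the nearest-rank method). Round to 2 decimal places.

248.00

n = 12.
P15: rank ⌈15/100·12⌉ = 2 → 319.
P70: rank ⌈70/100·12⌉ = 9 → 567.
Difference: 567 − 319 = 248.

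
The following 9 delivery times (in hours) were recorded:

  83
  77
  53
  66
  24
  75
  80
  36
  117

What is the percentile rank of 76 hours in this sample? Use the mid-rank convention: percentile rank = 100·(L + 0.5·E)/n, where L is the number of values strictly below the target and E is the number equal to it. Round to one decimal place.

55.6

Sorted: 24, 36, 53, 66, 75, 77, 80, 83, 117.
Count below 76: L = 5; count equal: E = 0; n = 9.
Percentile rank = 100·(5 + 0.5·0)/9 = 100·5/9 = 55.56.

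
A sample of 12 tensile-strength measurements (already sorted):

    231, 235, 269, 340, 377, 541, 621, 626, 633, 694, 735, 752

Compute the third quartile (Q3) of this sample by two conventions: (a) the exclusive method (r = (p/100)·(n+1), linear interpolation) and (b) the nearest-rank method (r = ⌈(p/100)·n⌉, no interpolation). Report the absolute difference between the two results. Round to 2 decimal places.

n = 12.
(a) r = 9.75; between ranks 9 (633) and 10 (694): 678.75.
(b) the nearest-rank method: rank 9 → 633.
|678.75 − 633| = 45.75.

45.75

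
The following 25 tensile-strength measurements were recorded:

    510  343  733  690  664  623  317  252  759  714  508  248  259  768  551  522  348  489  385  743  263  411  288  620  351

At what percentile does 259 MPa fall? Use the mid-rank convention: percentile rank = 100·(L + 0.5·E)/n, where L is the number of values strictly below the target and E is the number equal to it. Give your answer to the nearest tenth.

Sorted: 248, 252, 259, 263, 288, 317, 343, 348, 351, 385, 411, 489, 508, 510, 522, 551, 620, 623, 664, 690, 714, 733, 743, 759, 768.
Count below 259: L = 2; count equal: E = 1; n = 25.
Percentile rank = 100·(2 + 0.5·1)/25 = 100·2.5/25 = 10.

10.0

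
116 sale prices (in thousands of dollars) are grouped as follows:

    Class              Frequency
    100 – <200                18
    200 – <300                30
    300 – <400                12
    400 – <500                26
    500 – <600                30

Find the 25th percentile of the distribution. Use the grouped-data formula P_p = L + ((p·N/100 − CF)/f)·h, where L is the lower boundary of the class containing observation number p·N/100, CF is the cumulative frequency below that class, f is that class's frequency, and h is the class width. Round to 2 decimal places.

236.67

N = 116; target position k = 25/100 · 116 = 29.
Cumulative frequencies: 18, 48, 60, 86, 116.
Observation 29 falls in the class 200 – <300.
L = 200, CF = 18, f = 30, h = 100.
P25 = 200 + ((29 − 18)/30)·100 = 200 + 36.6667 = 236.667.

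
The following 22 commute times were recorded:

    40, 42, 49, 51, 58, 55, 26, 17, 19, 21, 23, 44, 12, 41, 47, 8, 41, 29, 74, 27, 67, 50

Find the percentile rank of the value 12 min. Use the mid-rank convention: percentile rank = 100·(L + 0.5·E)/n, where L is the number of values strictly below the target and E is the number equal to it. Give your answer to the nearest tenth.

Sorted: 8, 12, 17, 19, 21, 23, 26, 27, 29, 40, 41, 41, 42, 44, 47, 49, 50, 51, 55, 58, 67, 74.
Count below 12: L = 1; count equal: E = 1; n = 22.
Percentile rank = 100·(1 + 0.5·1)/22 = 100·1.5/22 = 6.818.

6.8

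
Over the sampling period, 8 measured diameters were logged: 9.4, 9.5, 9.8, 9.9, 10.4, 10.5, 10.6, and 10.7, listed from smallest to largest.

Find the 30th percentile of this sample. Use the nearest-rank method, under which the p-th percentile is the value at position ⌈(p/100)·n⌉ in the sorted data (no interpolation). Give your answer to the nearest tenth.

9.8

n = 8.
Position = ⌈30/100 · 8⌉ = ⌈2.4⌉ = 3.
The value at rank 3 is 9.8.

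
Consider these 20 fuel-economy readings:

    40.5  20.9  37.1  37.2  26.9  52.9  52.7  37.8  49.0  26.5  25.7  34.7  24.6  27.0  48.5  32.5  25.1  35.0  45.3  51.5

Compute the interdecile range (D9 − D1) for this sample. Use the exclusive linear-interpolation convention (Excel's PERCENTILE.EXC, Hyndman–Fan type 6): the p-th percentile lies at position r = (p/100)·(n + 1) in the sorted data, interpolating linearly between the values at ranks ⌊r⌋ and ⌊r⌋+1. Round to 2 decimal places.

27.93

Sorted: 20.9, 24.6, 25.1, 25.7, 26.5, 26.9, 27.0, 32.5, 34.7, 35.0, 37.1, 37.2, 37.8, 40.5, 45.3, 48.5, 49.0, 51.5, 52.7, 52.9.
n = 20.
P10: r = 2.1; ranks 2–3 are 24.6, 25.1; interpolating gives 24.65.
P90: r = 18.9; ranks 18–19 are 51.5, 52.7; interpolating gives 52.58.
Difference: 52.58 − 24.65 = 27.93.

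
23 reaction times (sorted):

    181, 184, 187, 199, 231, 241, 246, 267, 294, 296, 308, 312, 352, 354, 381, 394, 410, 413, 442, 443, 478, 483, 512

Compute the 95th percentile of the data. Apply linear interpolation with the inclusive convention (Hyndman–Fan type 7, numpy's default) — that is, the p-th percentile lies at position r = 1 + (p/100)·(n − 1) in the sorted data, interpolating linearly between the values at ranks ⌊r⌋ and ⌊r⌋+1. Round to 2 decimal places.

n = 23.
r = 1 + (95/100)·(23 − 1) = 1 + 20.9 = 21.9.
Rank 21 is 478 and rank 22 is 483.
Interpolate: 478 + 0.9·(483 − 478) = 478 + 0.9·5 = 482.5.

482.50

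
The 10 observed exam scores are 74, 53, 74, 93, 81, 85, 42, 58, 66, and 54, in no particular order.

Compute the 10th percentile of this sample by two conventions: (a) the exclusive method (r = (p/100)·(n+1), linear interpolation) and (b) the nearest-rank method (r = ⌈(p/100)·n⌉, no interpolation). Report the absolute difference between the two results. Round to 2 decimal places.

Sorted: 42, 53, 54, 58, 66, 74, 74, 81, 85, 93.
n = 10.
(a) r = 1.1; between ranks 1 (42) and 2 (53): 43.1.
(b) the nearest-rank method: rank 1 → 42.
|43.1 − 42| = 1.1.

1.10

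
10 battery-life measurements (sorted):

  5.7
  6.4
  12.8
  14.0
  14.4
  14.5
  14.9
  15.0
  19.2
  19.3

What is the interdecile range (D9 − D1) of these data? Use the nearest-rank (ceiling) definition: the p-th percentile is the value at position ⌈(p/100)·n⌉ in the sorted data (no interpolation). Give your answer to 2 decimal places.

n = 10.
P10: rank ⌈10/100·10⌉ = 1 → 5.7.
P90: rank ⌈90/100·10⌉ = 9 → 19.2.
Difference: 19.2 − 5.7 = 13.5.

13.50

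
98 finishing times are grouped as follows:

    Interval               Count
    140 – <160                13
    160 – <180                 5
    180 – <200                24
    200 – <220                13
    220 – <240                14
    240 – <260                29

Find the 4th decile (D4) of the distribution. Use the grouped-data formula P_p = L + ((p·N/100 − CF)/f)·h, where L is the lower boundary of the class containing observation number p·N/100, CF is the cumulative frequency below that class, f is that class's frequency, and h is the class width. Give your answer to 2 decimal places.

N = 98; target position k = 40/100 · 98 = 39.2.
Cumulative frequencies: 13, 18, 42, 55, 69, 98.
Observation 39.2 falls in the class 180 – <200.
L = 180, CF = 18, f = 24, h = 20.
P40 = 180 + ((39.2 − 18)/24)·20 = 180 + 17.6667 = 197.667.

197.67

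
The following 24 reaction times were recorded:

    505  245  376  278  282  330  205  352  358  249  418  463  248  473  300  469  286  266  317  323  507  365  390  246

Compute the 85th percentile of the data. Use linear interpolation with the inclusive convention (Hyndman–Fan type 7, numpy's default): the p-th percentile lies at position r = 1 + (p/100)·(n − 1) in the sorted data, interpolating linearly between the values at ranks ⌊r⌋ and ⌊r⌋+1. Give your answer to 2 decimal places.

466.30

Sorted: 205, 245, 246, 248, 249, 266, 278, 282, 286, 300, 317, 323, 330, 352, 358, 365, 376, 390, 418, 463, 469, 473, 505, 507.
n = 24.
r = 1 + (85/100)·(24 − 1) = 1 + 19.55 = 20.55.
Rank 20 is 463 and rank 21 is 469.
Interpolate: 463 + 0.55·(469 − 463) = 463 + 0.55·6 = 466.3.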